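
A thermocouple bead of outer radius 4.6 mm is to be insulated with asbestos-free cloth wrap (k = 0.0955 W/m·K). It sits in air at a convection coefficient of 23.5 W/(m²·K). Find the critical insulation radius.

For a sphere r_cr = 2k/h = 2×0.0955/23.5
r_cr = 8.13 mm; since the bare radius (4.6 mm) is below r_cr, adding a thin layer of insulation will *increase* heat loss.

r_cr ≈ 8.13 mm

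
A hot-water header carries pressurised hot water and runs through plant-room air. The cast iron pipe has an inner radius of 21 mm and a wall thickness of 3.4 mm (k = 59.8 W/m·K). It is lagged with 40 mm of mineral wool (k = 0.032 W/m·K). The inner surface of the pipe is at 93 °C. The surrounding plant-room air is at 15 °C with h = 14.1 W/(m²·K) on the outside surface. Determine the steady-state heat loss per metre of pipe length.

q′ ≈ 15.6 W/m

Radial resistances (cylindrical: R_cond = ln(r_o/r_i)/(2πkL), R_conv = 1/(h·2πrL)):
R_cast iron pipe wall = ln(24.4/21)/(2π×59.8×1) = 3.994×10^-4 K/W
R_mineral wool = ln(64.4/24.4)/(2π×0.032×1) = 4.827 K/W
R_outer film = 1/(h_o·2πr_oL) = 1/(14.1×2π×0.0644×1) = 0.1753 K/W
R_total = 5.003 K/W
Q = ΔT/R_total = 78/5.003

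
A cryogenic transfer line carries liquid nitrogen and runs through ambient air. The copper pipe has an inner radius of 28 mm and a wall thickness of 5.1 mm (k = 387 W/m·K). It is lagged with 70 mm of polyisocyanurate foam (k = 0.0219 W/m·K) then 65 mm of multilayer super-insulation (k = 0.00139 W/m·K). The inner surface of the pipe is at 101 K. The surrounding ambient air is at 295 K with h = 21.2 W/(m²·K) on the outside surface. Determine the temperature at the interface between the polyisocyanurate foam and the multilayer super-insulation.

For a radial system each layer contributes R = ln(r_out/r_in)/(2πkL); films add R = 1/(hA).
R_copper pipe wall = ln(33.1/28)/(2π×387×1) = 6.881×10^-5 K/W
R_polyisocyanurate foam = ln(103.1/33.1)/(2π×0.0219×1) = 8.257 K/W
R_multilayer super-insulation = ln(168.1/103.1)/(2π×0.00139×1) = 55.97 K/W
R_outer film = 1/(h_o·2πr_oL) = 1/(21.2×2π×0.1681×1) = 0.04466 K/W
R_total = 64.28 K/W
Q = ΔT/R_total = 194/64.28
Q = 3.02 W/m
T_interface = T_inner + Q·ΣR(inner→interface) = 101 + 3.02×8.257

T ≈ 126 K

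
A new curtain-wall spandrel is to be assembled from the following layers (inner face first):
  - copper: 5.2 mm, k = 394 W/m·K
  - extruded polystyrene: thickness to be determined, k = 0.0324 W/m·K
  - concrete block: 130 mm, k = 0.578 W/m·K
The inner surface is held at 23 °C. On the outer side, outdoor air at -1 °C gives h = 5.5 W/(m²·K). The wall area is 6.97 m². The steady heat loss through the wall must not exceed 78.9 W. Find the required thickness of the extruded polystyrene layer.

Thermal resistances in series:
R_copper = L/(kA) = 0.0052/(394×6.97) = 1.894×10^-6 K/W
R_concrete block = L/(kA) = 0.13/(0.578×6.97) = 0.03227 K/W
R_outer film = 1/(h_o·A) = 1/(5.5×6.97) = 0.02609 K/W
Sum of the known resistances R_other = 0.05836 K/W
Required total resistance R_tot = ΔT/Q_allow = 24/78.9 = 0.3042 K/W
R_extruded polystyrene = R_tot − R_other = 0.2458 K/W
L = R·k·A = 0.2458×0.0324×6.97

L ≈ 55.5 mm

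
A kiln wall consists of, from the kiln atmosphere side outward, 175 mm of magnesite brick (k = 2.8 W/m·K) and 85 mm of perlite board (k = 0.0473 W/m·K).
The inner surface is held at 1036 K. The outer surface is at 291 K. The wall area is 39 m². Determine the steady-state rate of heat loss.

Treating each layer as a thermal resistance in series:
R_magnesite brick = L/(kA) = 0.175/(2.8×39) = 0.001603 K/W
R_perlite board = L/(kA) = 0.085/(0.0473×39) = 0.04608 K/W
R_total = 0.04768 K/W
Q = ΔT / R_total = 745 / 0.04768

Q ≈ 15600 W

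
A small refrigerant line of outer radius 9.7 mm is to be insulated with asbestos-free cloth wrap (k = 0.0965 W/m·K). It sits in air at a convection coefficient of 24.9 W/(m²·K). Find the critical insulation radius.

r_cr ≈ 3.88 mm

For a cylinder r_cr = k/h = 0.0965/24.9
r_cr = 3.88 mm; since the bare radius (9.7 mm) is above r_cr, any added insulation will reduce heat loss.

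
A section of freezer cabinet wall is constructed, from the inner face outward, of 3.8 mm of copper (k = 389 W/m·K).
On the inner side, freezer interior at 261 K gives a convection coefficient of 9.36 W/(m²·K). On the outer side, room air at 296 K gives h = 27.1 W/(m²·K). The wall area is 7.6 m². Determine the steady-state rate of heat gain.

Q ≈ 1850 W

Treating each layer as a thermal resistance in series:
R_inner film = 1/(h_i·A) = 1/(9.36×7.6) = 0.01406 K/W
R_copper = L/(kA) = 0.0038/(389×7.6) = 1.285×10^-6 K/W
R_outer film = 1/(h_o·A) = 1/(27.1×7.6) = 0.004855 K/W
R_total = 0.01891 K/W
Q = ΔT / R_total = 35 / 0.01891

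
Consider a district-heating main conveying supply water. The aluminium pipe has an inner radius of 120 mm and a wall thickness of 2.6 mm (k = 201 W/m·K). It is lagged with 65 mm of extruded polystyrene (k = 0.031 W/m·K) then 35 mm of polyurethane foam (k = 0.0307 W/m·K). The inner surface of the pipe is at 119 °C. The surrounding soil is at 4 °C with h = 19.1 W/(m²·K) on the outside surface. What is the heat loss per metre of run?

Cylindrical conduction, so R = ln(r₂/r₁)/(2πkL) per layer, in series:
R_aluminium pipe wall = ln(122.6/120)/(2π×201×1) = 1.697×10^-5 K/W
R_extruded polystyrene = ln(187.6/122.6)/(2π×0.031×1) = 2.184 K/W
R_polyurethane foam = ln(222.6/187.6)/(2π×0.0307×1) = 0.8868 K/W
R_outer film = 1/(h_o·2πr_oL) = 1/(19.1×2π×0.2226×1) = 0.03743 K/W
R_total = 3.108 K/W
Q = ΔT/R_total = 115/3.108

q′ ≈ 37 W/m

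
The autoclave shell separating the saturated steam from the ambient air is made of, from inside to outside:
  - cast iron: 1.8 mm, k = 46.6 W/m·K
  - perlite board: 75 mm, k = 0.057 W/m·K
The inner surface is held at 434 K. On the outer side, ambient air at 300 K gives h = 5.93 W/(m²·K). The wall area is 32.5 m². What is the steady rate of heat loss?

Q ≈ 2930 W

Treating each layer as a thermal resistance in series:
R_cast iron = L/(kA) = 0.0018/(46.6×32.5) = 1.189×10^-6 K/W
R_perlite board = L/(kA) = 0.075/(0.057×32.5) = 0.04049 K/W
R_outer film = 1/(h_o·A) = 1/(5.93×32.5) = 0.005189 K/W
R_total = 0.04568 K/W
Q = ΔT / R_total = 134 / 0.04568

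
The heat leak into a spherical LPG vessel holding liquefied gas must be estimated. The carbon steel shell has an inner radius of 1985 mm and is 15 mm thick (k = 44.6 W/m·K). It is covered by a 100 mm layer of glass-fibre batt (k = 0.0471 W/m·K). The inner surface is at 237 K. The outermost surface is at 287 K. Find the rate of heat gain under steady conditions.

Each spherical layer contributes R = (1/r_i − 1/r_o)/(4πk):
R_carbon steel shell = (1/1.985 − 1/2)/(4π×44.6) = 6.741×10^-6 K/W
R_glass-fibre batt = (1/2 − 1/2.1)/(4π×0.0471) = 0.04023 K/W
R_total = 0.04023 K/W
Q = ΔT/R_total = 50/0.04023

Q ≈ 1240 W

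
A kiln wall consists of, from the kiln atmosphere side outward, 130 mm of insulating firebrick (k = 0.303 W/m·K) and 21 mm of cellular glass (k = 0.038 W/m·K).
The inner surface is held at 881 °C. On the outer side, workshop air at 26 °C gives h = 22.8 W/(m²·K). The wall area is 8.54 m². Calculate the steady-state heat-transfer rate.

Q ≈ 7120 W

Treating each layer as a thermal resistance in series:
R_insulating firebrick = L/(kA) = 0.13/(0.303×8.54) = 0.05024 K/W
R_cellular glass = L/(kA) = 0.021/(0.038×8.54) = 0.06471 K/W
R_outer film = 1/(h_o·A) = 1/(22.8×8.54) = 0.005136 K/W
R_total = 0.1201 K/W
Q = ΔT / R_total = 855 / 0.1201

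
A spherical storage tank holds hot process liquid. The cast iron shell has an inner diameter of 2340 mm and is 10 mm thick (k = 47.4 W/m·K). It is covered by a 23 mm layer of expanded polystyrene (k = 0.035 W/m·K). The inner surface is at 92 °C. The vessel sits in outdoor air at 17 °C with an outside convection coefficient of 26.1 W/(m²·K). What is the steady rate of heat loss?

Q ≈ 1930 W

Spherical conduction: R = (1/r_in − 1/r_out)/(4πk) per layer; series-sum.
R_cast iron shell = (1/1.17 − 1/1.18)/(4π×47.4) = 1.216×10^-5 K/W
R_expanded polystyrene = (1/1.18 − 1/1.203)/(4π×0.035) = 0.03684 K/W
R_outer film = 1/(h·4πr_o²) = 1/(26.1×4π×1.203²) = 0.002107 K/W
R_total = 0.03896 K/W
Q = ΔT/R_total = 75/0.03896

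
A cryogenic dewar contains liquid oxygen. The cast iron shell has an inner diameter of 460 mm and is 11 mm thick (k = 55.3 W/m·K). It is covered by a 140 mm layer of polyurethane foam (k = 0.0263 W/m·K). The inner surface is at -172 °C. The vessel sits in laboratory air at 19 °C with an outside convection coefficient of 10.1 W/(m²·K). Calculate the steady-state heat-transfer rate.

Q ≈ 40.9 W

Each spherical layer contributes R = (1/r_i − 1/r_o)/(4πk):
R_cast iron shell = (1/0.23 − 1/0.241)/(4π×55.3) = 2.856×10^-4 K/W
R_polyurethane foam = (1/0.241 − 1/0.381)/(4π×0.0263) = 4.613 K/W
R_outer film = 1/(h·4πr_o²) = 1/(10.1×4π×0.381²) = 0.05428 K/W
R_total = 4.668 K/W
Q = ΔT/R_total = 191/4.668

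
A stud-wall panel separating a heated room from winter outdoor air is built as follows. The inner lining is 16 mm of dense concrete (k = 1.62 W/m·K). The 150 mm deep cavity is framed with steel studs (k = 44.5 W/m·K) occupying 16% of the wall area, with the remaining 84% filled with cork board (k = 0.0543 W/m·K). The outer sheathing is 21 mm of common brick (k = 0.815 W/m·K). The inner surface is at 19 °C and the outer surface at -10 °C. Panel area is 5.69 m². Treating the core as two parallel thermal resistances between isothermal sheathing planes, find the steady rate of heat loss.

Q ≈ 2920 W

Sheathing layers in series; stud and cavity paths in parallel between them.
R_inner = 0.016/(1.62×5.69) = 0.001736 K/W
R_stud  = 0.15/(44.5×0.16×5.69) = 0.003703 K/W
R_cav   = 0.15/(0.0543×0.84×5.69) = 0.578 K/W
1/R_core = 1/R_stud + 1/R_cav → R_core = 0.003679 K/W
R_outer = 0.021/(0.815×5.69) = 0.004528 K/W
R_total = 0.009943 K/W
Q = ΔT/R_total = 29/0.009943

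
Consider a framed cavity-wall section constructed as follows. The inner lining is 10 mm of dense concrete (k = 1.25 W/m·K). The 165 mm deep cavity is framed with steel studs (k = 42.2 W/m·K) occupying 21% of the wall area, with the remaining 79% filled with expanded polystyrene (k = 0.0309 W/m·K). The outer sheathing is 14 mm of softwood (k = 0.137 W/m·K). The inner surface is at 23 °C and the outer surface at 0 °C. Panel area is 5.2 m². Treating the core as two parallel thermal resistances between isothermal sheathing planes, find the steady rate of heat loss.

Sheathing layers in series; stud and cavity paths in parallel between them.
R_inner = 0.01/(1.25×5.2) = 0.001538 K/W
R_stud  = 0.165/(42.2×0.21×5.2) = 0.003581 K/W
R_cav   = 0.165/(0.0309×0.79×5.2) = 1.3 K/W
1/R_core = 1/R_stud + 1/R_cav → R_core = 0.003571 K/W
R_outer = 0.014/(0.137×5.2) = 0.01965 K/W
R_total = 0.02476 K/W
Q = ΔT/R_total = 23/0.02476

Q ≈ 929 W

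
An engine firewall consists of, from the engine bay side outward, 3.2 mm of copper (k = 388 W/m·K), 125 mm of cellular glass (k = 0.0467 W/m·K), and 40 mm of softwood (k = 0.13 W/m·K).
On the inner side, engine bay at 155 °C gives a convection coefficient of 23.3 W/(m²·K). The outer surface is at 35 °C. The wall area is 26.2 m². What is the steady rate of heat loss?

Q ≈ 1040 W

Series thermal resistances:
R_inner film = 1/(h_i·A) = 1/(23.3×26.2) = 0.001638 K/W
R_copper = L/(kA) = 0.0032/(388×26.2) = 3.148×10^-7 K/W
R_cellular glass = L/(kA) = 0.125/(0.0467×26.2) = 0.1022 K/W
R_softwood = L/(kA) = 0.04/(0.13×26.2) = 0.01174 K/W
R_total = 0.1155 K/W
Q = ΔT / R_total = 120 / 0.1155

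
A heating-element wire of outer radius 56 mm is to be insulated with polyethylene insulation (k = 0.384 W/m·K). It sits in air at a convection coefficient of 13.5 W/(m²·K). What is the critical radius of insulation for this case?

For a cylinder r_cr = k/h = 0.384/13.5
r_cr = 28.4 mm; since the bare radius (56 mm) is above r_cr, any added insulation will reduce heat loss.

r_cr ≈ 28.4 mm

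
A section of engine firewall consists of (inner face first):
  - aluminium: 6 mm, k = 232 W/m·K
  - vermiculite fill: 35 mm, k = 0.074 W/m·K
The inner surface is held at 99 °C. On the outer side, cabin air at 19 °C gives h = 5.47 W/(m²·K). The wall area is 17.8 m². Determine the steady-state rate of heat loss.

Thermal resistances in series:
R_aluminium = L/(kA) = 0.006/(232×17.8) = 1.453×10^-6 K/W
R_vermiculite fill = L/(kA) = 0.035/(0.074×17.8) = 0.02657 K/W
R_outer film = 1/(h_o·A) = 1/(5.47×17.8) = 0.01027 K/W
R_total = 0.03684 K/W
Q = ΔT / R_total = 80 / 0.03684

Q ≈ 2170 W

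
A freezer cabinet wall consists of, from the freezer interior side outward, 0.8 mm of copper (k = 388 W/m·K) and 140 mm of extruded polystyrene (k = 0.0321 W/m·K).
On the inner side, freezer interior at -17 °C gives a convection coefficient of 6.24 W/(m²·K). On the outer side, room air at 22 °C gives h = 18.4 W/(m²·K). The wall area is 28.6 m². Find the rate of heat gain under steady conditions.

Thermal resistances in series:
R_inner film = 1/(h_i·A) = 1/(6.24×28.6) = 0.005603 K/W
R_copper = L/(kA) = 0.0008/(388×28.6) = 7.209×10^-8 K/W
R_extruded polystyrene = L/(kA) = 0.14/(0.0321×28.6) = 0.1525 K/W
R_outer film = 1/(h_o·A) = 1/(18.4×28.6) = 0.0019 K/W
R_total = 0.16 K/W
Q = ΔT / R_total = 39 / 0.16

Q ≈ 244 W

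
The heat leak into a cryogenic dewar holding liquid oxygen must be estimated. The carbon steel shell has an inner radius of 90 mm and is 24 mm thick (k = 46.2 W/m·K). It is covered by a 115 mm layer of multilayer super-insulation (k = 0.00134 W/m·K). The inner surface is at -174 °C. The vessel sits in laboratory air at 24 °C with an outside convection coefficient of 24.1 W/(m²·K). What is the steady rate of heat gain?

Q ≈ 0.757 W

Each spherical layer contributes R = (1/r_i − 1/r_o)/(4πk):
R_carbon steel shell = (1/0.09 − 1/0.114)/(4π×46.2) = 0.004029 K/W
R_multilayer super-insulation = (1/0.114 − 1/0.229)/(4π×0.00134) = 261.6 K/W
R_outer film = 1/(h·4πr_o²) = 1/(24.1×4π×0.229²) = 0.06297 K/W
R_total = 261.7 K/W
Q = ΔT/R_total = 198/261.7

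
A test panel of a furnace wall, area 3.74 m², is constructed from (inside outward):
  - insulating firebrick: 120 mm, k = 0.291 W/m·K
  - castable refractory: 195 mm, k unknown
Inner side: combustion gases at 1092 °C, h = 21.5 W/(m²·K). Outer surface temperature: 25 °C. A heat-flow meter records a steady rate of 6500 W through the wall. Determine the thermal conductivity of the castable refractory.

k ≈ 1.26 W/(m·K)

Treating each layer as a thermal resistance in series:
R_inner film = 1/(h_i·A) = 1/(21.5×3.74) = 0.01244 K/W
R_insulating firebrick = L/(kA) = 0.12/(0.291×3.74) = 0.1103 K/W
Sum of known resistances R_other = 0.1227 K/W
Total R = ΔT/Q = 1067/6500 = 0.1642 K/W
R_castable refractory = R_total − R_other = 0.04146 K/W
k = L/(R·A) = 0.195/(0.04146×3.74)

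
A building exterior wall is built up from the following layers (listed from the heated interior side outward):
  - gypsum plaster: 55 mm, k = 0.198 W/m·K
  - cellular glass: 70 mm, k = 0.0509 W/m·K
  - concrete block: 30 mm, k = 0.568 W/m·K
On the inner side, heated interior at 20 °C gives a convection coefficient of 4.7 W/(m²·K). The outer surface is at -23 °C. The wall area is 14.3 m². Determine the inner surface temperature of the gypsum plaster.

T ≈ 15.2 °C

Model the wall as resistances in series:
R_inner film = 1/(h_i·A) = 1/(4.7×14.3) = 0.01488 K/W
R_gypsum plaster = L/(kA) = 0.055/(0.198×14.3) = 0.01943 K/W
R_cellular glass = L/(kA) = 0.07/(0.0509×14.3) = 0.09617 K/W
R_concrete block = L/(kA) = 0.03/(0.568×14.3) = 0.003693 K/W
R_total = 0.1342 K/W;  Q = ΔT/R_total = 43/0.1342 = 320.5 W
T_interface = T_inner − Q·ΣR(inner→interface) = 20 − 320×0.01488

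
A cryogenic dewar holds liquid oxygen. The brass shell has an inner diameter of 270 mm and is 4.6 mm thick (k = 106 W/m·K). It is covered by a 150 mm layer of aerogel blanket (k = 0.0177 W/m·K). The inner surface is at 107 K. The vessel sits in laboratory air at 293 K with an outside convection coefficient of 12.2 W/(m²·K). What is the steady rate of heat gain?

Q ≈ 11.1 W

Radial (spherical) resistances in series:
R_brass shell = (1/0.135 − 1/0.1396)/(4π×106) = 1.832×10^-4 K/W
R_aerogel blanket = (1/0.1396 − 1/0.2896)/(4π×0.0177) = 16.68 K/W
R_outer film = 1/(h·4πr_o²) = 1/(12.2×4π×0.2896²) = 0.07777 K/W
R_total = 16.76 K/W
Q = ΔT/R_total = 186/16.76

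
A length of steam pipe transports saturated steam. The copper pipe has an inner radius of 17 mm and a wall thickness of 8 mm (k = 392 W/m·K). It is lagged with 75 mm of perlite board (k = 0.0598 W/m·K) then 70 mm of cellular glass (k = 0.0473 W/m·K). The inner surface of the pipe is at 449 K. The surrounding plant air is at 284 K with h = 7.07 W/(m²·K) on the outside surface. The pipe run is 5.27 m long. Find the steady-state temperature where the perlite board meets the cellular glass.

Cylindrical conduction, so R = ln(r₂/r₁)/(2πkL) per layer, in series:
R_copper pipe wall = ln(25/17)/(2π×392×5.27) = 2.971×10^-5 K/W
R_perlite board = ln(100/25)/(2π×0.0598×5.27) = 0.7001 K/W
R_cellular glass = ln(170/100)/(2π×0.0473×5.27) = 0.3388 K/W
R_outer film = 1/(h_o·2πr_oL) = 1/(7.07×2π×0.17×5.27) = 0.02513 K/W
R_total = 1.064 K/W
Q = ΔT/R_total = 165/1.064
Q = 155 W
T_interface = T_inner − Q·ΣR(inner→interface) = 449 − 155×0.7001

T ≈ 340 K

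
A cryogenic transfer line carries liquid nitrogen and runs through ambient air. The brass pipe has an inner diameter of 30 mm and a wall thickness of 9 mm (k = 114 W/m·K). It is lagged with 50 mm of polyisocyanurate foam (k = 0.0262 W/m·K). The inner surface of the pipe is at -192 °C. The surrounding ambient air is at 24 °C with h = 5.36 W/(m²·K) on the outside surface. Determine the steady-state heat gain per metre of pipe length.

Radial resistances (cylindrical: R_cond = ln(r_o/r_i)/(2πkL), R_conv = 1/(h·2πrL)):
R_brass pipe wall = ln(24/15)/(2π×114×1) = 6.562×10^-4 K/W
R_polyisocyanurate foam = ln(74/24)/(2π×0.0262×1) = 6.84 K/W
R_outer film = 1/(h_o·2πr_oL) = 1/(5.36×2π×0.074×1) = 0.4013 K/W
R_total = 7.242 K/W
Q = ΔT/R_total = 216/7.242

q′ ≈ 29.8 W/m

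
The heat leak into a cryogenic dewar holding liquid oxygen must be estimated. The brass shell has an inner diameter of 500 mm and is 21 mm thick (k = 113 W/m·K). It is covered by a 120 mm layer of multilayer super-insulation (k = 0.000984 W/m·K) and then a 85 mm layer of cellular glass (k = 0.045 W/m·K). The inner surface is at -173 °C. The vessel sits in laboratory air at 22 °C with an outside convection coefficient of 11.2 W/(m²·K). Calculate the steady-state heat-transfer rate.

Q ≈ 2.11 W

For a spherical shell R = (1/r₁ − 1/r₂)/(4πk); film R = 1/(h·4πr²). In series:
R_brass shell = (1/0.25 − 1/0.271)/(4π×113) = 2.183×10^-4 K/W
R_multilayer super-insulation = (1/0.271 − 1/0.391)/(4π×0.000984) = 91.59 K/W
R_cellular glass = (1/0.391 − 1/0.476)/(4π×0.045) = 0.8076 K/W
R_outer film = 1/(h·4πr_o²) = 1/(11.2×4π×0.476²) = 0.03136 K/W
R_total = 92.43 K/W
Q = ΔT/R_total = 195/92.43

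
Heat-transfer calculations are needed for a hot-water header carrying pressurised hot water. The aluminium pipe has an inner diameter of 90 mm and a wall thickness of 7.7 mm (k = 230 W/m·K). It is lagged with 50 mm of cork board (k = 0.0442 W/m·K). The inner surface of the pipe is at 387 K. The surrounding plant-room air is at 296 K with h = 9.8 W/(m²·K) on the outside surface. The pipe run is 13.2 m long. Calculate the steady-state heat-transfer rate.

Q ≈ 469 W

Radial resistances (cylindrical: R_cond = ln(r_o/r_i)/(2πkL), R_conv = 1/(h·2πrL)):
R_aluminium pipe wall = ln(52.7/45)/(2π×230×13.2) = 8.28×10^-6 K/W
R_cork board = ln(102.7/52.7)/(2π×0.0442×13.2) = 0.182 K/W
R_outer film = 1/(h_o·2πr_oL) = 1/(9.8×2π×0.1027×13.2) = 0.01198 K/W
R_total = 0.194 K/W
Q = ΔT/R_total = 91/0.194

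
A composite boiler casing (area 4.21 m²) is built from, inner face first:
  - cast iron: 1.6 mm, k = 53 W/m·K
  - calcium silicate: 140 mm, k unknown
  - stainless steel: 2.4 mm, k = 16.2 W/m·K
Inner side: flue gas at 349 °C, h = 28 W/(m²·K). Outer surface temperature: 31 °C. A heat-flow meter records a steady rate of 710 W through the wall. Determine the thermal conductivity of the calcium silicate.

k ≈ 0.0757 W/(m·K)

Series thermal resistances:
R_inner film = 1/(h_i·A) = 1/(28×4.21) = 0.008483 K/W
R_cast iron = L/(kA) = 0.0016/(53×4.21) = 7.171×10^-6 K/W
R_stainless steel = L/(kA) = 0.0024/(16.2×4.21) = 3.519×10^-5 K/W
Sum of known resistances R_other = 0.008526 K/W
Total R = ΔT/Q = 318/710 = 0.4479 K/W
R_calcium silicate = R_total − R_other = 0.4394 K/W
k = L/(R·A) = 0.14/(0.4394×4.21)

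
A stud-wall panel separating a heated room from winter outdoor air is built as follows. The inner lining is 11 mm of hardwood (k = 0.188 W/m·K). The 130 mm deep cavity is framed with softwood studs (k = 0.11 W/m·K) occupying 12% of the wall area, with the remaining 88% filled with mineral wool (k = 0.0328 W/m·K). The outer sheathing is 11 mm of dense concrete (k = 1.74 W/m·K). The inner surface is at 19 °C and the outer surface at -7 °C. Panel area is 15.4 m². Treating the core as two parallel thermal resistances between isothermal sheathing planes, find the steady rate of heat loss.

Sheathing layers in series; stud and cavity paths in parallel between them.
R_inner = 0.011/(0.188×15.4) = 0.003799 K/W
R_stud  = 0.13/(0.11×0.12×15.4) = 0.6395 K/W
R_cav   = 0.13/(0.0328×0.88×15.4) = 0.2925 K/W
1/R_core = 1/R_stud + 1/R_cav → R_core = 0.2007 K/W
R_outer = 0.011/(1.74×15.4) = 4.105×10^-4 K/W
R_total = 0.2049 K/W
Q = ΔT/R_total = 26/0.2049

Q ≈ 127 W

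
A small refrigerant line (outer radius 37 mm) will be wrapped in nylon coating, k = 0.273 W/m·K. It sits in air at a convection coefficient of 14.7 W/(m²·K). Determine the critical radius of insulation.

r_cr ≈ 18.6 mm

For a cylinder r_cr = k/h = 0.273/14.7
r_cr = 18.6 mm; since the bare radius (37 mm) is above r_cr, any added insulation will reduce heat loss.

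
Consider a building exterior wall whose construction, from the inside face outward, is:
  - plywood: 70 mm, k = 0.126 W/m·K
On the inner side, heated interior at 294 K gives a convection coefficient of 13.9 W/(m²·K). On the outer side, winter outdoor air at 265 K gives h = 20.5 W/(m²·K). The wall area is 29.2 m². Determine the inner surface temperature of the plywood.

Model the wall as resistances in series:
R_inner film = 1/(h_i·A) = 1/(13.9×29.2) = 0.002464 K/W
R_plywood = L/(kA) = 0.07/(0.126×29.2) = 0.01903 K/W
R_outer film = 1/(h_o·A) = 1/(20.5×29.2) = 0.001671 K/W
R_total = 0.02316 K/W;  Q = ΔT/R_total = 29/0.02316 = 1252 W
T_interface = T_inner − Q·ΣR(inner→interface) = 294 − 1250×0.002464

T ≈ 291 K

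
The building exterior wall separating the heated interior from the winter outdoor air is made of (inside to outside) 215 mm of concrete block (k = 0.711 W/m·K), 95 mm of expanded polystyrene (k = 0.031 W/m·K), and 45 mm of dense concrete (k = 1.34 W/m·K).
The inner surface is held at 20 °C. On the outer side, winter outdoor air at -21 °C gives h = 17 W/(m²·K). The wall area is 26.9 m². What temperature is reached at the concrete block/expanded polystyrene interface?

T ≈ 16.4 °C

Series thermal resistances:
R_concrete block = L/(kA) = 0.215/(0.711×26.9) = 0.01124 K/W
R_expanded polystyrene = L/(kA) = 0.095/(0.031×26.9) = 0.1139 K/W
R_dense concrete = L/(kA) = 0.045/(1.34×26.9) = 0.001248 K/W
R_outer film = 1/(h_o·A) = 1/(17×26.9) = 0.002187 K/W
R_total = 0.1286 K/W;  Q = ΔT/R_total = 41/0.1286 = 318.8 W
T_interface = T_inner − Q·ΣR(inner→interface) = 20 − 319×0.01124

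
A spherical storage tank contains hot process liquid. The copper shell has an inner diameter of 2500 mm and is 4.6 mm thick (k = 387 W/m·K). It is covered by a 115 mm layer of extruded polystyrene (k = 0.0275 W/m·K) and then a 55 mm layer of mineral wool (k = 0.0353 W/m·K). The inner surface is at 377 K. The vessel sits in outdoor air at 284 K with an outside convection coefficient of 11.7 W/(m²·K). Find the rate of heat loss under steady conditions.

Q ≈ 357 W

Each spherical layer contributes R = (1/r_i − 1/r_o)/(4πk):
R_copper shell = (1/1.25 − 1/1.2546)/(4π×387) = 6.031×10^-7 K/W
R_extruded polystyrene = (1/1.2546 − 1/1.3696)/(4π×0.0275) = 0.1937 K/W
R_mineral wool = (1/1.3696 − 1/1.4246)/(4π×0.0353) = 0.06355 K/W
R_outer film = 1/(h·4πr_o²) = 1/(11.7×4π×1.4246²) = 0.003351 K/W
R_total = 0.2606 K/W
Q = ΔT/R_total = 93/0.2606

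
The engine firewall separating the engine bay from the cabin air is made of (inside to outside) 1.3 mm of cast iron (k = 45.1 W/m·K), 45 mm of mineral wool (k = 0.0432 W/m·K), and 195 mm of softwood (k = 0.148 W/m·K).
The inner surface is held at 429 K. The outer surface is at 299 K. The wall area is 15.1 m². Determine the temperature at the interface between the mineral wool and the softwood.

T ≈ 372 K

Thermal resistances in series:
R_cast iron = L/(kA) = 0.0013/(45.1×15.1) = 1.909×10^-6 K/W
R_mineral wool = L/(kA) = 0.045/(0.0432×15.1) = 0.06898 K/W
R_softwood = L/(kA) = 0.195/(0.148×15.1) = 0.08726 K/W
R_total = 0.1562 K/W;  Q = ΔT/R_total = 130/0.1562 = 832 W
T_interface = T_inner − Q·ΣR(inner→interface) = 429 − 832×0.06899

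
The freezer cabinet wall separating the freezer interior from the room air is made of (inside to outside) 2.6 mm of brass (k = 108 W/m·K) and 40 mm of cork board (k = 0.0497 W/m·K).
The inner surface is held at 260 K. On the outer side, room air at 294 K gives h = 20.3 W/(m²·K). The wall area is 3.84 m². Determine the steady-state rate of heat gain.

Using the resistance-network approach (series):
R_brass = L/(kA) = 0.0026/(108×3.84) = 6.269×10^-6 K/W
R_cork board = L/(kA) = 0.04/(0.0497×3.84) = 0.2096 K/W
R_outer film = 1/(h_o·A) = 1/(20.3×3.84) = 0.01283 K/W
R_total = 0.2224 K/W
Q = ΔT / R_total = 34 / 0.2224

Q ≈ 153 W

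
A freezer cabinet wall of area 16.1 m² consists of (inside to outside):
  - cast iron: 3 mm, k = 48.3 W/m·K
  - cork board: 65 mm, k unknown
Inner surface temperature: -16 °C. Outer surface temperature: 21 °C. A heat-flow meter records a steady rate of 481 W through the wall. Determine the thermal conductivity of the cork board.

k ≈ 0.0525 W/(m·K)

Using the resistance-network approach (series):
R_cast iron = L/(kA) = 0.003/(48.3×16.1) = 3.858×10^-6 K/W
Sum of known resistances R_other = 3.858×10^-6 K/W
Total R = ΔT/Q = 37/481 = 0.07692 K/W
R_cork board = R_total − R_other = 0.07692 K/W
k = L/(R·A) = 0.065/(0.07692×16.1)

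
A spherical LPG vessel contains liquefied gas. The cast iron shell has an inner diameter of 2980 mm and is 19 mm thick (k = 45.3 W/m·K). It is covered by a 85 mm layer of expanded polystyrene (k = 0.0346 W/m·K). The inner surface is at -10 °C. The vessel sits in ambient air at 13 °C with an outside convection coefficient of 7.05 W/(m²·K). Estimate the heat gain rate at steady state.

For a spherical shell R = (1/r₁ − 1/r₂)/(4πk); film R = 1/(h·4πr²). In series:
R_cast iron shell = (1/1.49 − 1/1.509)/(4π×45.3) = 1.484×10^-5 K/W
R_expanded polystyrene = (1/1.509 − 1/1.594)/(4π×0.0346) = 0.08127 K/W
R_outer film = 1/(h·4πr_o²) = 1/(7.05×4π×1.594²) = 0.004442 K/W
R_total = 0.08573 K/W
Q = ΔT/R_total = 23/0.08573

Q ≈ 268 W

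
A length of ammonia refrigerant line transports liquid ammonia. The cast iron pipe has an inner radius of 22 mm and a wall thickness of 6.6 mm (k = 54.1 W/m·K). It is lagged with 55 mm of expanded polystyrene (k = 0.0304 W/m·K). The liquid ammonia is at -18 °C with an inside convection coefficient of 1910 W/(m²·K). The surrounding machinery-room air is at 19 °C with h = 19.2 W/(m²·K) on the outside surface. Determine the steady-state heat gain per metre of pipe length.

q′ ≈ 6.47 W/m

Treating each annulus and film as a series resistance:
R_inner film = 1/(h_i·2πr₁L) = 1/(1910×2π×0.022×1) = 0.003788 K/W
R_cast iron pipe wall = ln(28.6/22)/(2π×54.1×1) = 7.718×10^-4 K/W
R_expanded polystyrene = ln(83.6/28.6)/(2π×0.0304×1) = 5.616 K/W
R_outer film = 1/(h_o·2πr_oL) = 1/(19.2×2π×0.0836×1) = 0.09915 K/W
R_total = 5.719 K/W
Q = ΔT/R_total = 37/5.719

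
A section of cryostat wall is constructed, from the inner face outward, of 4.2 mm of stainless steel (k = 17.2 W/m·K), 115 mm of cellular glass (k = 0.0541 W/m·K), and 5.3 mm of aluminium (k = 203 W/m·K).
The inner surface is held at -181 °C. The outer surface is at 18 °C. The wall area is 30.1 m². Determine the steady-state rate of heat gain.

Series thermal resistances:
R_stainless steel = L/(kA) = 0.0042/(17.2×30.1) = 8.112×10^-6 K/W
R_cellular glass = L/(kA) = 0.115/(0.0541×30.1) = 0.07062 K/W
R_aluminium = L/(kA) = 0.0053/(203×30.1) = 8.674×10^-7 K/W
R_total = 0.07063 K/W
Q = ΔT / R_total = 199 / 0.07063

Q ≈ 2820 W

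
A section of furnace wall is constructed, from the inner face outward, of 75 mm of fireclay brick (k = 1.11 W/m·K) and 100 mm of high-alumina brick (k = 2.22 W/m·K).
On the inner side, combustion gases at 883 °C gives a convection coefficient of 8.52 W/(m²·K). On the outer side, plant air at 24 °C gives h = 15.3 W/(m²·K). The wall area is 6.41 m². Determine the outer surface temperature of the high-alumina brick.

Thermal resistances in series:
R_inner film = 1/(h_i·A) = 1/(8.52×6.41) = 0.01831 K/W
R_fireclay brick = L/(kA) = 0.075/(1.11×6.41) = 0.01054 K/W
R_high-alumina brick = L/(kA) = 0.1/(2.22×6.41) = 0.007027 K/W
R_outer film = 1/(h_o·A) = 1/(15.3×6.41) = 0.0102 K/W
R_total = 0.04608 K/W;  Q = ΔT/R_total = 859/0.04608 = 18640 W
T_interface = T_inner − Q·ΣR(inner→interface) = 883 − 18600×0.03588

T ≈ 214 °C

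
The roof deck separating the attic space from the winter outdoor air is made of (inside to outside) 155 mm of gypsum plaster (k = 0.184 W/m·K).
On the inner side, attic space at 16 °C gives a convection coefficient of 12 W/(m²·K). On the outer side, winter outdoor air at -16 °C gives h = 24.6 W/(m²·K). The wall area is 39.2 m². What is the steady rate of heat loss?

Q ≈ 1300 W

Using the resistance-network approach (series):
R_inner film = 1/(h_i·A) = 1/(12×39.2) = 0.002126 K/W
R_gypsum plaster = L/(kA) = 0.155/(0.184×39.2) = 0.02149 K/W
R_outer film = 1/(h_o·A) = 1/(24.6×39.2) = 0.001037 K/W
R_total = 0.02465 K/W
Q = ΔT / R_total = 32 / 0.02465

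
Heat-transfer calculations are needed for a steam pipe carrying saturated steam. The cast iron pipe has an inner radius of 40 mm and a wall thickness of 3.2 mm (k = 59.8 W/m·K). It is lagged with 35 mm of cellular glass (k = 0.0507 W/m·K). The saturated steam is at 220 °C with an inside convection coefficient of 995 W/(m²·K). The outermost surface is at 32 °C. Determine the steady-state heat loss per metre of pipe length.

For a radial system each layer contributes R = ln(r_out/r_in)/(2πkL); films add R = 1/(hA).
R_inner film = 1/(h_i·2πr₁L) = 1/(995×2π×0.04×1) = 0.003999 K/W
R_cast iron pipe wall = ln(43.2/40)/(2π×59.8×1) = 2.048×10^-4 K/W
R_cellular glass = ln(78.2/43.2)/(2π×0.0507×1) = 1.863 K/W
R_total = 1.867 K/W
Q = ΔT/R_total = 188/1.867

q′ ≈ 101 W/m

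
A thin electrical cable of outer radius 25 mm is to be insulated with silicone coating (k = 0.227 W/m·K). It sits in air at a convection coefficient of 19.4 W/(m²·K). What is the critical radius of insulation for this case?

For a cylinder r_cr = k/h = 0.227/19.4
r_cr = 11.7 mm; since the bare radius (25 mm) is above r_cr, any added insulation will reduce heat loss.

r_cr ≈ 11.7 mm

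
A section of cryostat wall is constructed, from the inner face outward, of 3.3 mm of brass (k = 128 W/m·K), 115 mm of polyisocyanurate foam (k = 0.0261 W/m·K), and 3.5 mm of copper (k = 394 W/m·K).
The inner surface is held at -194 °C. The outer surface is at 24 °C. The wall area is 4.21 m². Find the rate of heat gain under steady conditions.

Q ≈ 208 W

Treating each layer as a thermal resistance in series:
R_brass = L/(kA) = 0.0033/(128×4.21) = 6.124×10^-6 K/W
R_polyisocyanurate foam = L/(kA) = 0.115/(0.0261×4.21) = 1.047 K/W
R_copper = L/(kA) = 0.0035/(394×4.21) = 2.11×10^-6 K/W
R_total = 1.047 K/W
Q = ΔT / R_total = 218 / 1.047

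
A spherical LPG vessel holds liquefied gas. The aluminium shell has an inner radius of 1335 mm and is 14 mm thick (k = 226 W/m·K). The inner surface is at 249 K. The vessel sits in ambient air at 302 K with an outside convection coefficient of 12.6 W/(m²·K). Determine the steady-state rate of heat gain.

Q ≈ 15300 W

Spherical conduction: R = (1/r_in − 1/r_out)/(4πk) per layer; series-sum.
R_aluminium shell = (1/1.335 − 1/1.349)/(4π×226) = 2.737×10^-6 K/W
R_outer film = 1/(h·4πr_o²) = 1/(12.6×4π×1.349²) = 0.003471 K/W
R_total = 0.003473 K/W
Q = ΔT/R_total = 53/0.003473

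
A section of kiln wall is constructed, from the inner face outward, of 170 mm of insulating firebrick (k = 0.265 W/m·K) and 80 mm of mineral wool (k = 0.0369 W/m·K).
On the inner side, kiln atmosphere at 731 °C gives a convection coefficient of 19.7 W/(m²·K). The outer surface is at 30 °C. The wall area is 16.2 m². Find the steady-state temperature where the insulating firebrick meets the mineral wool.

T ≈ 561 °C

Series thermal resistances:
R_inner film = 1/(h_i·A) = 1/(19.7×16.2) = 0.003133 K/W
R_insulating firebrick = L/(kA) = 0.17/(0.265×16.2) = 0.0396 K/W
R_mineral wool = L/(kA) = 0.08/(0.0369×16.2) = 0.1338 K/W
R_total = 0.1766 K/W;  Q = ΔT/R_total = 701/0.1766 = 3970 W
T_interface = T_inner − Q·ΣR(inner→interface) = 731 − 3970×0.04273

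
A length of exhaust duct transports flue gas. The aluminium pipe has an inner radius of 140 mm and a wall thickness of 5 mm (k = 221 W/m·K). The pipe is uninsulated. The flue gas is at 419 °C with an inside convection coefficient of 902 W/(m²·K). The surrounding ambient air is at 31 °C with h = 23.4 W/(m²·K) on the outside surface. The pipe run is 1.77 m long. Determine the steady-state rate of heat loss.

Q ≈ 14300 W

Radial resistances (cylindrical: R_cond = ln(r_o/r_i)/(2πkL), R_conv = 1/(h·2πrL)):
R_inner film = 1/(h_i·2πr₁L) = 1/(902×2π×0.14×1.77) = 7.121×10^-4 K/W
R_aluminium pipe wall = ln(145/140)/(2π×221×1.77) = 1.428×10^-5 K/W
R_outer film = 1/(h_o·2πr_oL) = 1/(23.4×2π×0.145×1.77) = 0.0265 K/W
R_total = 0.02723 K/W
Q = ΔT/R_total = 388/0.02723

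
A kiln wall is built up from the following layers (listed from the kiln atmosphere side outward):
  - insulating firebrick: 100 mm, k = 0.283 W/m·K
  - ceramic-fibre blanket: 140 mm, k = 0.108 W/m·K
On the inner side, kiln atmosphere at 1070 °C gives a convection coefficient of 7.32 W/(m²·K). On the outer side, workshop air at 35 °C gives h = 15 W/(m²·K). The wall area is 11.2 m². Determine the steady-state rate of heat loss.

Using the resistance-network approach (series):
R_inner film = 1/(h_i·A) = 1/(7.32×11.2) = 0.0122 K/W
R_insulating firebrick = L/(kA) = 0.1/(0.283×11.2) = 0.03155 K/W
R_ceramic-fibre blanket = L/(kA) = 0.14/(0.108×11.2) = 0.1157 K/W
R_outer film = 1/(h_o·A) = 1/(15×11.2) = 0.005952 K/W
R_total = 0.1654 K/W
Q = ΔT / R_total = 1035 / 0.1654

Q ≈ 6260 W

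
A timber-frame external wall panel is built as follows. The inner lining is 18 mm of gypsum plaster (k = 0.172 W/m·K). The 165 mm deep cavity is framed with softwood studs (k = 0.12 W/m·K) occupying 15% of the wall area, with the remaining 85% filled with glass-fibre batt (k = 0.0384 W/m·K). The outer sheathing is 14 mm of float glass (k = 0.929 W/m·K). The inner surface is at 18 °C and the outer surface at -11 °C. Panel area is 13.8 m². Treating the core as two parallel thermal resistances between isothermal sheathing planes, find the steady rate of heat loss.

Q ≈ 118 W

Sheathing layers in series; stud and cavity paths in parallel between them.
R_inner = 0.018/(0.172×13.8) = 0.007583 K/W
R_stud  = 0.165/(0.12×0.15×13.8) = 0.6643 K/W
R_cav   = 0.165/(0.0384×0.85×13.8) = 0.3663 K/W
1/R_core = 1/R_stud + 1/R_cav → R_core = 0.2361 K/W
R_outer = 0.014/(0.929×13.8) = 0.001092 K/W
R_total = 0.2448 K/W
Q = ΔT/R_total = 29/0.2448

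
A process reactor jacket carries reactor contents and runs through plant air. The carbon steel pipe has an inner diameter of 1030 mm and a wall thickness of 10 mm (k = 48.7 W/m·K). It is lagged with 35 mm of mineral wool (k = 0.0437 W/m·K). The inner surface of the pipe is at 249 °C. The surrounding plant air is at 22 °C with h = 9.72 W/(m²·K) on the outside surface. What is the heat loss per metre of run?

q′ ≈ 859 W/m

Treating each annulus and film as a series resistance:
R_carbon steel pipe wall = ln(525/515)/(2π×48.7×1) = 6.285×10^-5 K/W
R_mineral wool = ln(560/525)/(2π×0.0437×1) = 0.235 K/W
R_outer film = 1/(h_o·2πr_oL) = 1/(9.72×2π×0.56×1) = 0.02924 K/W
R_total = 0.2644 K/W
Q = ΔT/R_total = 227/0.2644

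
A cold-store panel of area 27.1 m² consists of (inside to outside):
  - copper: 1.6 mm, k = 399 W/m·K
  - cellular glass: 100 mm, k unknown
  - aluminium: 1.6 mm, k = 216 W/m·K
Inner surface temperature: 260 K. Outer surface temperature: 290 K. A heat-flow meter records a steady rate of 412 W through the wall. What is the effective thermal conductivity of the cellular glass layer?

Treating each layer as a thermal resistance in series:
R_copper = L/(kA) = 0.0016/(399×27.1) = 1.48×10^-7 K/W
R_aluminium = L/(kA) = 0.0016/(216×27.1) = 2.733×10^-7 K/W
Sum of known resistances R_other = 4.213×10^-7 K/W
Total R = ΔT/Q = 30/412 = 0.07282 K/W
R_cellular glass = R_total − R_other = 0.07282 K/W
k = L/(R·A) = 0.1/(0.07282×27.1)

k ≈ 0.0507 W/(m·K)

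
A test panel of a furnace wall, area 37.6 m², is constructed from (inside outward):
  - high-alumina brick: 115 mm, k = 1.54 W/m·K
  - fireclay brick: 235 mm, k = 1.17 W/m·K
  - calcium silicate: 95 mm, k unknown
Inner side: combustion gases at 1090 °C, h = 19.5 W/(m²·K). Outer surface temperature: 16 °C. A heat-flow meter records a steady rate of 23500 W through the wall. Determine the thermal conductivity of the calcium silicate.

Using the resistance-network approach (series):
R_inner film = 1/(h_i·A) = 1/(19.5×37.6) = 0.001364 K/W
R_high-alumina brick = L/(kA) = 0.115/(1.54×37.6) = 0.001986 K/W
R_fireclay brick = L/(kA) = 0.235/(1.17×37.6) = 0.005342 K/W
Sum of known resistances R_other = 0.008692 K/W
Total R = ΔT/Q = 1074/23500 = 0.0457 K/W
R_calcium silicate = R_total − R_other = 0.03701 K/W
k = L/(R·A) = 0.095/(0.03701×37.6)

k ≈ 0.0683 W/(m·K)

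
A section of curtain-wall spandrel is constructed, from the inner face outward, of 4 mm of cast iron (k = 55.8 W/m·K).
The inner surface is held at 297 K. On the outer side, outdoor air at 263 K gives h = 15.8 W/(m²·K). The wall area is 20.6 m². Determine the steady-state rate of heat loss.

Model the wall as resistances in series:
R_cast iron = L/(kA) = 0.004/(55.8×20.6) = 3.48×10^-6 K/W
R_outer film = 1/(h_o·A) = 1/(15.8×20.6) = 0.003072 K/W
R_total = 0.003076 K/W
Q = ΔT / R_total = 34 / 0.003076

Q ≈ 11100 W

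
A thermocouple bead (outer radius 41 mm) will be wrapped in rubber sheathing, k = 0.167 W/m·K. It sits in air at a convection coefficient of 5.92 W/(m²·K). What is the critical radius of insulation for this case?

For a sphere r_cr = 2k/h = 2×0.167/5.92
r_cr = 56.4 mm; since the bare radius (41 mm) is below r_cr, adding a thin layer of insulation will *increase* heat loss.

r_cr ≈ 56.4 mm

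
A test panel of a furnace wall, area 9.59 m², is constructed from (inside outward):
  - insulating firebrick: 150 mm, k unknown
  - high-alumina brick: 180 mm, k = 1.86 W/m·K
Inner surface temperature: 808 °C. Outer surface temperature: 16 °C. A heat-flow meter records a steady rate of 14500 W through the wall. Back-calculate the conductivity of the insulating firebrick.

Treating each layer as a thermal resistance in series:
R_high-alumina brick = L/(kA) = 0.18/(1.86×9.59) = 0.01009 K/W
Sum of known resistances R_other = 0.01009 K/W
Total R = ΔT/Q = 792/14500 = 0.05462 K/W
R_insulating firebrick = R_total − R_other = 0.04453 K/W
k = L/(R·A) = 0.15/(0.04453×9.59)

k ≈ 0.351 W/(m·K)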